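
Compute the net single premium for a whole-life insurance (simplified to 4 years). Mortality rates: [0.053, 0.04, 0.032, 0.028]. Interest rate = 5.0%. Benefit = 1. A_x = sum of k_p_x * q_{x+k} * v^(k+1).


v = 0.952381
Year 0: k_p_x=1.0, q=0.053, term=0.050476
Year 1: k_p_x=0.947, q=0.04, term=0.034358
Year 2: k_p_x=0.90912, q=0.032, term=0.025131
Year 3: k_p_x=0.880028, q=0.028, term=0.020272
A_x = 0.1302


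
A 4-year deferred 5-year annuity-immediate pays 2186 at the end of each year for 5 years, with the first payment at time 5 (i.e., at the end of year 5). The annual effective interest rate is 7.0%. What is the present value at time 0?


PV at time 4 of the 5-year annuity-immediate:
a_n = 2186 * (1-(1+0.07)^(-5))/0.07 = 8963.0316
Discount back 4 years to time 0:
PV = 8963.0316 * (1+0.07)^(-4)
= 8963.0316 * 0.762895
= 6837.8539


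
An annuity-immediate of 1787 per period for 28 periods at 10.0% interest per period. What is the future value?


FV = PMT * ((1+i)^n - 1) / i
= 1787 * ((1.1)^28 - 1) / 0.1
= 1787 * (14.420994 - 1) / 0.1
= 239833.1558


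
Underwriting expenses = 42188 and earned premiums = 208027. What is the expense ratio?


Expense ratio = expenses / premiums
= 42188 / 208027
= 0.2028


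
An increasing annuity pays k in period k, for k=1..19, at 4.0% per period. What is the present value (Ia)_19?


(Ia)_n = sum_{k=1}^{n} k * v^k, v = 1/(1+i)
v = 0.961538
Sum computed term by term:
(Ia)_19 = 116.0273


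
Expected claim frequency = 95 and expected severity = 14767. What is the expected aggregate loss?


E[S] = E[N] * E[X]
= 95 * 14767
= 1.4029e+06


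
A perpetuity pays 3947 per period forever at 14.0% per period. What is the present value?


PV = PMT / i
= 3947 / 0.14
= 28192.8571


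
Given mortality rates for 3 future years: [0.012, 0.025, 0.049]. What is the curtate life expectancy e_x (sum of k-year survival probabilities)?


e_x = sum_{k=1}^{n} k_p_x
k_p_x values:
  1_p_x = 0.988
  2_p_x = 0.9633
  3_p_x = 0.916098
e_x = 2.8674


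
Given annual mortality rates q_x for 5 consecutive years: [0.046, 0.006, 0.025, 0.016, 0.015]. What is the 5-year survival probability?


p_k = 1 - q_k for each year
Survival = product of (1 - q_k)
= 0.954 * 0.994 * 0.975 * 0.984 * 0.985
= 0.8961


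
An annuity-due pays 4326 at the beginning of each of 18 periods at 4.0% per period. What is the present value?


PV_due = PMT * (1-(1+i)^(-n))/i * (1+i)
PV_immediate = 54764.1187
PV_due = 54764.1187 * 1.04
= 56954.6835


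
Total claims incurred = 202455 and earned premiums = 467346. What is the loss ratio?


Loss ratio = claims / premiums
= 202455 / 467346
= 0.4332


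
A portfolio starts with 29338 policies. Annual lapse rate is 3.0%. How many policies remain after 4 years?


remaining = initial * (1 - lapse)^years
= 29338 * (1 - 0.03)^4
= 29338 * 0.885293
= 25972.7205


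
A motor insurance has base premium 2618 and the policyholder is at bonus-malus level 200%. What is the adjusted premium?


adjusted = base * BM_level / 100
= 2618 * 200 / 100
= 2618 * 2.0
= 5236.0


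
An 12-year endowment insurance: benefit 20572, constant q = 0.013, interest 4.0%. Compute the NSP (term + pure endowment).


Term component = 2352.259
Pure endowment = 12_p_x * v^12 * benefit = 0.854685 * 0.624597 * 20572 = 10982.0212
NSP = 13334.2801


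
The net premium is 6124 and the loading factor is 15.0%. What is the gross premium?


Gross = net * (1 + loading)
= 6124 * (1 + 0.15)
= 6124 * 1.15
= 7042.6


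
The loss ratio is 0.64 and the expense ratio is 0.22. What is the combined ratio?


Combined ratio = loss ratio + expense ratio
= 0.64 + 0.22
= 0.86


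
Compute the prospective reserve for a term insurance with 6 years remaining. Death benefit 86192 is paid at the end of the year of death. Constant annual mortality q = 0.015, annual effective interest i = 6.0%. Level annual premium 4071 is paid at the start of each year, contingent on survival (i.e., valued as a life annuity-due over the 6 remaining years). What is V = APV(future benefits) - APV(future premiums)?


v = 1/(1+i) = 0.943396
APV(future benefits) per unit = sum_{k=0}^{5} k_p_x * q * v^(k+1) = 0.071231
APV(future benefits) = 86192 * 0.071231 = 6139.5203
Life annuity-due factor ä_{x:6} = sum_{k=0}^{5} k_p_x * v^k = 5.033639
APV(future premiums) = 4071 * 5.033639 = 20491.9453
V = 6139.5203 - 20491.9453
= -14352.425


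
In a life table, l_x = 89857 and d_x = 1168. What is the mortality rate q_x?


q_x = d_x / l_x
= 1168 / 89857
= 0.013


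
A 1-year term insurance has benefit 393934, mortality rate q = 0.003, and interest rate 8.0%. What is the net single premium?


NSP = benefit * q * v
v = 1/(1+i) = 0.925926
NSP = 393934 * 0.003 * 0.925926
= 1094.2611


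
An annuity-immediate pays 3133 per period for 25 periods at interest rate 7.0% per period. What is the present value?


PV = PMT * (1 - (1+i)^(-n)) / i
= 3133 * (1 - (1+0.07)^(-25)) / 0.07
= 3133 * (1 - 0.184249) / 0.07
= 3133 * 11.653583
= 36510.6761


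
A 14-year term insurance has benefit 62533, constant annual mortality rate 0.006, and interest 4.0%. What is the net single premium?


NSP = benefit * sum_{k=0}^{n-1} k_p_x * q * v^(k+1)
With constant q=0.006, v=0.961538
Sum = 0.061198
NSP = 62533 * 0.061198
= 3826.9028


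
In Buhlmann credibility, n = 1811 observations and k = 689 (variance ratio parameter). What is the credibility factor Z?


Z = n / (n + k)
= 1811 / (1811 + 689)
= 1811 / 2500
= 0.7244


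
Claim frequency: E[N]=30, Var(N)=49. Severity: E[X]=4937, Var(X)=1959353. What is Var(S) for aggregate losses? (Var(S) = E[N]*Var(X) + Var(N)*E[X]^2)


Var(S) = E[N]*Var(X) + Var(N)*E[X]^2
= 30*1959353 + 49*4937^2
= 58780590 + 1194324481
= 1.2531e+09


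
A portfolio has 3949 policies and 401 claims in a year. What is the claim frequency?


frequency = claims / policies
= 401 / 3949
= 0.1015


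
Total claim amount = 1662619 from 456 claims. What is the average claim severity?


severity = total / number
= 1662619 / 456
= 3646.0943


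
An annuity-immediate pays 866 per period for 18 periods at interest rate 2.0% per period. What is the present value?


PV = PMT * (1 - (1+i)^(-n)) / i
= 866 * (1 - (1+0.02)^(-18)) / 0.02
= 866 * (1 - 0.700159) / 0.02
= 866 * 14.992031
= 12983.0991


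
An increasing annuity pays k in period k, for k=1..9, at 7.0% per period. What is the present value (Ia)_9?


(Ia)_n = sum_{k=1}^{n} k * v^k, v = 1/(1+i)
v = 0.934579
Sum computed term by term:
(Ia)_9 = 29.6556


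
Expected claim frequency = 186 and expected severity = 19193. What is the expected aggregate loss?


E[S] = E[N] * E[X]
= 186 * 19193
= 3.5699e+06


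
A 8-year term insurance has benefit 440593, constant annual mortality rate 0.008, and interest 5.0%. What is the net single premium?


NSP = benefit * sum_{k=0}^{n-1} k_p_x * q * v^(k+1)
With constant q=0.008, v=0.952381
Sum = 0.050384
NSP = 440593 * 0.050384
= 22198.8787


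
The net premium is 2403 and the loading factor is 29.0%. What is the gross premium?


Gross = net * (1 + loading)
= 2403 * (1 + 0.29)
= 2403 * 1.29
= 3099.87


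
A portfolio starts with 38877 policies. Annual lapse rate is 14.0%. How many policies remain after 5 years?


remaining = initial * (1 - lapse)^years
= 38877 * (1 - 0.14)^5
= 38877 * 0.470427
= 18288.7912


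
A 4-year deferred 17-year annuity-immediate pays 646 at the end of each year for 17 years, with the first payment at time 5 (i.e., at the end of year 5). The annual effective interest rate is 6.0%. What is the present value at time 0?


PV at time 4 of the 17-year annuity-immediate:
a_n = 646 * (1-(1+0.06)^(-17))/0.06 = 6768.3098
Discount back 4 years to time 0:
PV = 6768.3098 * (1+0.06)^(-4)
= 6768.3098 * 0.792094
= 5361.1353


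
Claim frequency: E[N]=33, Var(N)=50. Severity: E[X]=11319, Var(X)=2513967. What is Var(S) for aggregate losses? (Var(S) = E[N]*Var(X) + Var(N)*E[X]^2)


Var(S) = E[N]*Var(X) + Var(N)*E[X]^2
= 33*2513967 + 50*11319^2
= 82960911 + 6405988050
= 6.4889e+09


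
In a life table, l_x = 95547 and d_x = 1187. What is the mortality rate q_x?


q_x = d_x / l_x
= 1187 / 95547
= 0.0124


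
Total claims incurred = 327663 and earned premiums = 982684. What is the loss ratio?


Loss ratio = claims / premiums
= 327663 / 982684
= 0.3334


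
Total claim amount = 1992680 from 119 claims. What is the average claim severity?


severity = total / number
= 1992680 / 119
= 16745.2101


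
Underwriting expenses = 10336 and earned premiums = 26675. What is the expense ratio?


Expense ratio = expenses / premiums
= 10336 / 26675
= 0.3875


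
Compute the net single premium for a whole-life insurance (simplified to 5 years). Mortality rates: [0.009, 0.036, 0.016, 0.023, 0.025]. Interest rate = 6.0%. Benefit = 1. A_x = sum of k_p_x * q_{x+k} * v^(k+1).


v = 0.943396
Year 0: k_p_x=1.0, q=0.009, term=0.008491
Year 1: k_p_x=0.991, q=0.036, term=0.031752
Year 2: k_p_x=0.955324, q=0.016, term=0.012834
Year 3: k_p_x=0.940039, q=0.023, term=0.017126
Year 4: k_p_x=0.918418, q=0.025, term=0.017157
A_x = 0.0874


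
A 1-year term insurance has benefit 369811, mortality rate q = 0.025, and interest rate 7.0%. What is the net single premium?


NSP = benefit * q * v
v = 1/(1+i) = 0.934579
NSP = 369811 * 0.025 * 0.934579
= 8640.4439


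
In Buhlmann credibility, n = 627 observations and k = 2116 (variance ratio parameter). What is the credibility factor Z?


Z = n / (n + k)
= 627 / (627 + 2116)
= 627 / 2743
= 0.2286


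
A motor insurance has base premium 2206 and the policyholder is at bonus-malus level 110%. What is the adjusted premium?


adjusted = base * BM_level / 100
= 2206 * 110 / 100
= 2206 * 1.1
= 2426.6


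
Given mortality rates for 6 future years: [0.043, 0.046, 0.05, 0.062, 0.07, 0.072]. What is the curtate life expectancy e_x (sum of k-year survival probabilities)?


e_x = sum_{k=1}^{n} k_p_x
k_p_x values:
  1_p_x = 0.957
  2_p_x = 0.912978
  3_p_x = 0.867329
  4_p_x = 0.813555
  5_p_x = 0.756606
  6_p_x = 0.70213
e_x = 5.0096


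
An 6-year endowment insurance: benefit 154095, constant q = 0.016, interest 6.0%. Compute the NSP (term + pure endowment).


Term component = 11680.9098
Pure endowment = 6_p_x * v^6 * benefit = 0.907759 * 0.704961 * 154095 = 98610.6783
NSP = 110291.5881


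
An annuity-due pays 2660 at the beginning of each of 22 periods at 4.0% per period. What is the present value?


PV_due = PMT * (1-(1+i)^(-n))/i * (1+i)
PV_immediate = 38439.9668
PV_due = 38439.9668 * 1.04
= 39977.5655


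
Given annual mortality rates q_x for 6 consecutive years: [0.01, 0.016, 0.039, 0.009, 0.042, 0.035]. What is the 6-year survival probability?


p_k = 1 - q_k for each year
Survival = product of (1 - q_k)
= 0.99 * 0.984 * 0.961 * 0.991 * 0.958 * 0.965
= 0.8577


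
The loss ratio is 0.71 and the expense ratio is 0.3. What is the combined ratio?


Combined ratio = loss ratio + expense ratio
= 0.71 + 0.3
= 1.01


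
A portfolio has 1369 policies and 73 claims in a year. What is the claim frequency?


frequency = claims / policies
= 73 / 1369
= 0.0533


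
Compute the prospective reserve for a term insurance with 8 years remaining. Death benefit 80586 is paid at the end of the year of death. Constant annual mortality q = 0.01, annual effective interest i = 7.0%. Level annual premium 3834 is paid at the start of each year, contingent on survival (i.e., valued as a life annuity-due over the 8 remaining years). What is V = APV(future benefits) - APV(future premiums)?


v = 1/(1+i) = 0.934579
APV(future benefits) per unit = sum_{k=0}^{7} k_p_x * q * v^(k+1) = 0.057869
APV(future benefits) = 80586 * 0.057869 = 4663.4533
Life annuity-due factor ä_{x:8} = sum_{k=0}^{7} k_p_x * v^k = 6.192012
APV(future premiums) = 3834 * 6.192012 = 23740.175
V = 4663.4533 - 23740.175
= -19076.7217


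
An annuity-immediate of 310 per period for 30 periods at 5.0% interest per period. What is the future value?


FV = PMT * ((1+i)^n - 1) / i
= 310 * ((1.05)^30 - 1) / 0.05
= 310 * (4.321942 - 1) / 0.05
= 20596.0427


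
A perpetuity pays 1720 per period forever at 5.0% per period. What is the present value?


PV = PMT / i
= 1720 / 0.05
= 34400.0


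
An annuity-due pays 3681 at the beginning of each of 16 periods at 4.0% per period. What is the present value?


PV_due = PMT * (1-(1+i)^(-n))/i * (1+i)
PV_immediate = 42892.1001
PV_due = 42892.1001 * 1.04
= 44607.7841


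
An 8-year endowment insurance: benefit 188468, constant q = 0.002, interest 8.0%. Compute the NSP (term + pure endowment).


Term component = 2152.7419
Pure endowment = 8_p_x * v^8 * benefit = 0.984112 * 0.540269 * 188468 = 100205.5805
NSP = 102358.3224


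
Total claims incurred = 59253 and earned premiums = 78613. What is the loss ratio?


Loss ratio = claims / premiums
= 59253 / 78613
= 0.7537


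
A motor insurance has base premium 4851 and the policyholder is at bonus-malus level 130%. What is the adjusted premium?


adjusted = base * BM_level / 100
= 4851 * 130 / 100
= 4851 * 1.3
= 6306.3


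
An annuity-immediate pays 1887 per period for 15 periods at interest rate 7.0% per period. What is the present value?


PV = PMT * (1 - (1+i)^(-n)) / i
= 1887 * (1 - (1+0.07)^(-15)) / 0.07
= 1887 * (1 - 0.362446) / 0.07
= 1887 * 9.107914
= 17186.6337


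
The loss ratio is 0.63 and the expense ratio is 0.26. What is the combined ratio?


Combined ratio = loss ratio + expense ratio
= 0.63 + 0.26
= 0.89


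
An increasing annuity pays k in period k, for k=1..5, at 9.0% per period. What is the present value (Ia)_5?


(Ia)_n = sum_{k=1}^{n} k * v^k, v = 1/(1+i)
v = 0.917431
Sum computed term by term:
(Ia)_5 = 11.0007


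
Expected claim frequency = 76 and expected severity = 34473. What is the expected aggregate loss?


E[S] = E[N] * E[X]
= 76 * 34473
= 2.6199e+06


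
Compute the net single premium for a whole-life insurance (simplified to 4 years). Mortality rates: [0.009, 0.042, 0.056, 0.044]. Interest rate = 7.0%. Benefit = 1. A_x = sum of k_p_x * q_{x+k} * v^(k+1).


v = 0.934579
Year 0: k_p_x=1.0, q=0.009, term=0.008411
Year 1: k_p_x=0.991, q=0.042, term=0.036354
Year 2: k_p_x=0.949378, q=0.056, term=0.043399
Year 3: k_p_x=0.896213, q=0.044, term=0.030084
A_x = 0.1182


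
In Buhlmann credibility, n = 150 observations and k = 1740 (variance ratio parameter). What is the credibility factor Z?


Z = n / (n + k)
= 150 / (150 + 1740)
= 150 / 1890
= 0.0794


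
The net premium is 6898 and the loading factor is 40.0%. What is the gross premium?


Gross = net * (1 + loading)
= 6898 * (1 + 0.4)
= 6898 * 1.4
= 9657.2


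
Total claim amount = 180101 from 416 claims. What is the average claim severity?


severity = total / number
= 180101 / 416
= 432.9351


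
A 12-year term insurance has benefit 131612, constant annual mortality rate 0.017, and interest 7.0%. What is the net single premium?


NSP = benefit * sum_{k=0}^{n-1} k_p_x * q * v^(k+1)
With constant q=0.017, v=0.934579
Sum = 0.124776
NSP = 131612 * 0.124776
= 16422.0167


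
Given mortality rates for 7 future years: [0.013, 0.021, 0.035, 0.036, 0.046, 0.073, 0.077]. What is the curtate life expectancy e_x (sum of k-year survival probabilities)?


e_x = sum_{k=1}^{n} k_p_x
k_p_x values:
  1_p_x = 0.987
  2_p_x = 0.966273
  3_p_x = 0.932453
  4_p_x = 0.898885
  5_p_x = 0.857536
  6_p_x = 0.794936
  7_p_x = 0.733726
e_x = 6.1708


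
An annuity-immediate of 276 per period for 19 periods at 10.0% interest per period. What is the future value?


FV = PMT * ((1+i)^n - 1) / i
= 276 * ((1.1)^19 - 1) / 0.1
= 276 * (6.115909 - 1) / 0.1
= 14119.909


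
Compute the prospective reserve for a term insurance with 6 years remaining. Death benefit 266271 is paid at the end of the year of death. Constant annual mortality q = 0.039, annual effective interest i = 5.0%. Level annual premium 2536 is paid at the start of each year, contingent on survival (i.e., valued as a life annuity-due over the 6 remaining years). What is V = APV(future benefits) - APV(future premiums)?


v = 1/(1+i) = 0.952381
APV(future benefits) per unit = sum_{k=0}^{5} k_p_x * q * v^(k+1) = 0.180642
APV(future benefits) = 266271 * 0.180642 = 48099.6788
Life annuity-due factor ä_{x:6} = sum_{k=0}^{5} k_p_x * v^k = 4.863434
APV(future premiums) = 2536 * 4.863434 = 12333.6678
V = 48099.6788 - 12333.6678
= 35766.011


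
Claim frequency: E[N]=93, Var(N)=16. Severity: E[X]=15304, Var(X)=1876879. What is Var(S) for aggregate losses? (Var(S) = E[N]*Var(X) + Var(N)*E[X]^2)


Var(S) = E[N]*Var(X) + Var(N)*E[X]^2
= 93*1876879 + 16*15304^2
= 174549747 + 3747398656
= 3.9219e+09


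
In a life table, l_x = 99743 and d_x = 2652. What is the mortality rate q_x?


q_x = d_x / l_x
= 2652 / 99743
= 0.0266


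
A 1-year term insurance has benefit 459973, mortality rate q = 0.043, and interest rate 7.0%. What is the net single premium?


NSP = benefit * q * v
v = 1/(1+i) = 0.934579
NSP = 459973 * 0.043 * 0.934579
= 18484.8963


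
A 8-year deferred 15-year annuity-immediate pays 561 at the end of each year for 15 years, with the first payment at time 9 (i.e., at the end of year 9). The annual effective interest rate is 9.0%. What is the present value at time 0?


PV at time 8 of the 15-year annuity-immediate:
a_n = 561 * (1-(1+0.09)^(-15))/0.09 = 4522.0462
Discount back 8 years to time 0:
PV = 4522.0462 * (1+0.09)^(-8)
= 4522.0462 * 0.501866
= 2269.4625


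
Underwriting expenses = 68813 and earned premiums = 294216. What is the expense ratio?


Expense ratio = expenses / premiums
= 68813 / 294216
= 0.2339


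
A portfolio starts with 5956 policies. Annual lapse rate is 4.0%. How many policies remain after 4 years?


remaining = initial * (1 - lapse)^years
= 5956 * (1 - 0.04)^4
= 5956 * 0.849347
= 5058.7081


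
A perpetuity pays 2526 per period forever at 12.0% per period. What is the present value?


PV = PMT / i
= 2526 / 0.12
= 21050.0


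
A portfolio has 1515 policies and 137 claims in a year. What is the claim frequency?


frequency = claims / policies
= 137 / 1515
= 0.0904


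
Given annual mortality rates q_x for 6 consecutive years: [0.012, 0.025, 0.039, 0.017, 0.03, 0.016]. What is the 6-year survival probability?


p_k = 1 - q_k for each year
Survival = product of (1 - q_k)
= 0.988 * 0.975 * 0.961 * 0.983 * 0.97 * 0.984
= 0.8686


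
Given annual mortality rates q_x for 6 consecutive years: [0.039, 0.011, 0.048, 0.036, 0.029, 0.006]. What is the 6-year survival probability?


p_k = 1 - q_k for each year
Survival = product of (1 - q_k)
= 0.961 * 0.989 * 0.952 * 0.964 * 0.971 * 0.994
= 0.8419


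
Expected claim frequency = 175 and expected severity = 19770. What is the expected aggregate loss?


E[S] = E[N] * E[X]
= 175 * 19770
= 3.4598e+06


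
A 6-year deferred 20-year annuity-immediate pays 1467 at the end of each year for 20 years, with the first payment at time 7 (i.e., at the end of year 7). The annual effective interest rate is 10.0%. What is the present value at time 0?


PV at time 6 of the 20-year annuity-immediate:
a_n = 1467 * (1-(1+0.1)^(-20))/0.1 = 12489.398
Discount back 6 years to time 0:
PV = 12489.398 * (1+0.1)^(-6)
= 12489.398 * 0.564474
= 7049.9396


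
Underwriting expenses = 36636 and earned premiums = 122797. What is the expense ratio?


Expense ratio = expenses / premiums
= 36636 / 122797
= 0.2983


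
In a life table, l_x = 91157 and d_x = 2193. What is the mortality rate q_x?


q_x = d_x / l_x
= 2193 / 91157
= 0.0241


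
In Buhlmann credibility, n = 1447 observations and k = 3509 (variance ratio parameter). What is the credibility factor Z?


Z = n / (n + k)
= 1447 / (1447 + 3509)
= 1447 / 4956
= 0.292


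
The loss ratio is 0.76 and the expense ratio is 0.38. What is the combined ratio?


Combined ratio = loss ratio + expense ratio
= 0.76 + 0.38
= 1.14


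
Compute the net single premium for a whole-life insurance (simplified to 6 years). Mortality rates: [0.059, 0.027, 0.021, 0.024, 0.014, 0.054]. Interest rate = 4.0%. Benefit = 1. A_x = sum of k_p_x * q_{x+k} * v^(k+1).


v = 0.961538
Year 0: k_p_x=1.0, q=0.059, term=0.056731
Year 1: k_p_x=0.941, q=0.027, term=0.02349
Year 2: k_p_x=0.915593, q=0.021, term=0.017093
Year 3: k_p_x=0.896366, q=0.024, term=0.018389
Year 4: k_p_x=0.874853, q=0.014, term=0.010067
Year 5: k_p_x=0.862605, q=0.054, term=0.036813
A_x = 0.1626


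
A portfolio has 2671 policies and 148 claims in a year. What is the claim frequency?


frequency = claims / policies
= 148 / 2671
= 0.0554


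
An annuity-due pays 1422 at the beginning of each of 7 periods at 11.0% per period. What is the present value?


PV_due = PMT * (1-(1+i)^(-n))/i * (1+i)
PV_immediate = 6700.7431
PV_due = 6700.7431 * 1.11
= 7437.8248


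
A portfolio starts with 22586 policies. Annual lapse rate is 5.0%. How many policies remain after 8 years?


remaining = initial * (1 - lapse)^years
= 22586 * (1 - 0.05)^8
= 22586 * 0.66342
= 14984.0139


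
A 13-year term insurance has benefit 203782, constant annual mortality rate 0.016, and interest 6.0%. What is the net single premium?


NSP = benefit * sum_{k=0}^{n-1} k_p_x * q * v^(k+1)
With constant q=0.016, v=0.943396
Sum = 0.130494
NSP = 203782 * 0.130494
= 26592.2893


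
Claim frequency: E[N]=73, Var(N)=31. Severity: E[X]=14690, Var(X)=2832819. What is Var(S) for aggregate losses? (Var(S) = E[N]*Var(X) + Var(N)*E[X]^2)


Var(S) = E[N]*Var(X) + Var(N)*E[X]^2
= 73*2832819 + 31*14690^2
= 206795787 + 6689679100
= 6.8965e+09


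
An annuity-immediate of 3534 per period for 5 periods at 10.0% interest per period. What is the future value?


FV = PMT * ((1+i)^n - 1) / i
= 3534 * ((1.1)^5 - 1) / 0.1
= 3534 * (1.61051 - 1) / 0.1
= 21575.4234


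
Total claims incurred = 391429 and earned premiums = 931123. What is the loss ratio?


Loss ratio = claims / premiums
= 391429 / 931123
= 0.4204


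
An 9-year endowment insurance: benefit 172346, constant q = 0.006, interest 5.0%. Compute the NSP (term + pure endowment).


Term component = 7190.0808
Pure endowment = 9_p_x * v^9 * benefit = 0.947278 * 0.644609 * 172346 = 105238.5792
NSP = 112428.66


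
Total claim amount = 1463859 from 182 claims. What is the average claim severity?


severity = total / number
= 1463859 / 182
= 8043.1813


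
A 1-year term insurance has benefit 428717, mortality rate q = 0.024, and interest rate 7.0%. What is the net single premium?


NSP = benefit * q * v
v = 1/(1+i) = 0.934579
NSP = 428717 * 0.024 * 0.934579
= 9616.0822


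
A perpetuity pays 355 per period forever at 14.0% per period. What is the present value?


PV = PMT / i
= 355 / 0.14
= 2535.7143


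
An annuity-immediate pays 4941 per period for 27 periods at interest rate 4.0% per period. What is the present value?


PV = PMT * (1 - (1+i)^(-n)) / i
= 4941 * (1 - (1+0.04)^(-27)) / 0.04
= 4941 * (1 - 0.346817) / 0.04
= 4941 * 16.329586
= 80684.4832


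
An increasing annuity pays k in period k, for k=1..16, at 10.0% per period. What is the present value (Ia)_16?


(Ia)_n = sum_{k=1}^{n} k * v^k, v = 1/(1+i)
v = 0.909091
Sum computed term by term:
(Ia)_16 = 51.2401


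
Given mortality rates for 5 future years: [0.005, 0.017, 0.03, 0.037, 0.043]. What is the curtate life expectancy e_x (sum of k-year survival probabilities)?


e_x = sum_{k=1}^{n} k_p_x
k_p_x values:
  1_p_x = 0.995
  2_p_x = 0.978085
  3_p_x = 0.948742
  4_p_x = 0.913639
  5_p_x = 0.874353
e_x = 4.7098


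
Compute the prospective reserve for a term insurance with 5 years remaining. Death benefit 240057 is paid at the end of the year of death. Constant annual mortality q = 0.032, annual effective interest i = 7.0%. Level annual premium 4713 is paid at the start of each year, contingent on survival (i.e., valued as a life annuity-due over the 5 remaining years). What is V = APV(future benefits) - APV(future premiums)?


v = 1/(1+i) = 0.934579
APV(future benefits) per unit = sum_{k=0}^{4} k_p_x * q * v^(k+1) = 0.123614
APV(future benefits) = 240057 * 0.123614 = 29674.4755
Life annuity-due factor ä_{x:5} = sum_{k=0}^{4} k_p_x * v^k = 4.133353
APV(future premiums) = 4713 * 4.133353 = 19480.4918
V = 29674.4755 - 19480.4918
= 10193.9837


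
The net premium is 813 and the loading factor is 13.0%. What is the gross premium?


Gross = net * (1 + loading)
= 813 * (1 + 0.13)
= 813 * 1.13
= 918.69


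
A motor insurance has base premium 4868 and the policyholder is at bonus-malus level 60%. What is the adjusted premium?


adjusted = base * BM_level / 100
= 4868 * 60 / 100
= 4868 * 0.6
= 2920.8


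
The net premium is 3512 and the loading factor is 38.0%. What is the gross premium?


Gross = net * (1 + loading)
= 3512 * (1 + 0.38)
= 3512 * 1.38
= 4846.56


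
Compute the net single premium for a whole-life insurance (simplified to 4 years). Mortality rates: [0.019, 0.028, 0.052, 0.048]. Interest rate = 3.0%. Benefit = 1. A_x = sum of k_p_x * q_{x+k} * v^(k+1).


v = 0.970874
Year 0: k_p_x=1.0, q=0.019, term=0.018447
Year 1: k_p_x=0.981, q=0.028, term=0.025891
Year 2: k_p_x=0.953532, q=0.052, term=0.045376
Year 3: k_p_x=0.903948, q=0.048, term=0.038551
A_x = 0.1283


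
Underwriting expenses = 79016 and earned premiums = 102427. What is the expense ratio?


Expense ratio = expenses / premiums
= 79016 / 102427
= 0.7714


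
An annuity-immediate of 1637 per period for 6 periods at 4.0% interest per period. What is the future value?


FV = PMT * ((1+i)^n - 1) / i
= 1637 * ((1.04)^6 - 1) / 0.04
= 1637 * (1.265319 - 1) / 0.04
= 10858.1808


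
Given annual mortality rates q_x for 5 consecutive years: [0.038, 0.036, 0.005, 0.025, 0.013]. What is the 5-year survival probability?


p_k = 1 - q_k for each year
Survival = product of (1 - q_k)
= 0.962 * 0.964 * 0.995 * 0.975 * 0.987
= 0.888


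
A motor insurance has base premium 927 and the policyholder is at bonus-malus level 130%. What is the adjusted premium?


adjusted = base * BM_level / 100
= 927 * 130 / 100
= 927 * 1.3
= 1205.1


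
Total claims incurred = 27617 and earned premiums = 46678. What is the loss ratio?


Loss ratio = claims / premiums
= 27617 / 46678
= 0.5916


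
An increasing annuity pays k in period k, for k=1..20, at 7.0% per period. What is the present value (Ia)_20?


(Ia)_n = sum_{k=1}^{n} k * v^k, v = 1/(1+i)
v = 0.934579
Sum computed term by term:
(Ia)_20 = 88.1031


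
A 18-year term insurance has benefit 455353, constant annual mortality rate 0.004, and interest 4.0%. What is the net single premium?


NSP = benefit * sum_{k=0}^{n-1} k_p_x * q * v^(k+1)
With constant q=0.004, v=0.961538
Sum = 0.049157
NSP = 455353 * 0.049157
= 22383.9157


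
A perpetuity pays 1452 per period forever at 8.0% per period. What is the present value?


PV = PMT / i
= 1452 / 0.08
= 18150.0


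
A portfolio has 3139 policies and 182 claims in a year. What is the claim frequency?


frequency = claims / policies
= 182 / 3139
= 0.058


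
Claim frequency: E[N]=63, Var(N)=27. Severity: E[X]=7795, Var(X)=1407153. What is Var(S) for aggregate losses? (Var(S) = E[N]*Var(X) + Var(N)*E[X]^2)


Var(S) = E[N]*Var(X) + Var(N)*E[X]^2
= 63*1407153 + 27*7795^2
= 88650639 + 1640574675
= 1.7292e+09


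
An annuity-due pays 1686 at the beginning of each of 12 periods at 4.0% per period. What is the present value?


PV_due = PMT * (1-(1+i)^(-n))/i * (1+i)
PV_immediate = 15823.2344
PV_due = 15823.2344 * 1.04
= 16456.1637


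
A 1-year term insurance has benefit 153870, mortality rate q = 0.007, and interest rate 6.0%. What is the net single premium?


NSP = benefit * q * v
v = 1/(1+i) = 0.943396
NSP = 153870 * 0.007 * 0.943396
= 1016.1226


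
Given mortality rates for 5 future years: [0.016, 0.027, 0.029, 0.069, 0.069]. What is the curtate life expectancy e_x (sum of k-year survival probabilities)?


e_x = sum_{k=1}^{n} k_p_x
k_p_x values:
  1_p_x = 0.984
  2_p_x = 0.957432
  3_p_x = 0.929666
  4_p_x = 0.865519
  5_p_x = 0.805799
e_x = 4.5424


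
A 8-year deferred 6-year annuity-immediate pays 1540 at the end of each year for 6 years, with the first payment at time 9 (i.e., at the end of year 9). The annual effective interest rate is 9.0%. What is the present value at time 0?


PV at time 8 of the 6-year annuity-immediate:
a_n = 1540 * (1-(1+0.09)^(-6))/0.09 = 6908.3146
Discount back 8 years to time 0:
PV = 6908.3146 * (1+0.09)^(-8)
= 6908.3146 * 0.501866
= 3467.0502


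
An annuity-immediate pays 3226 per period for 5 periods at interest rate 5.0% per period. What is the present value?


PV = PMT * (1 - (1+i)^(-n)) / i
= 3226 * (1 - (1+0.05)^(-5)) / 0.05
= 3226 * (1 - 0.783526) / 0.05
= 3226 * 4.329477
= 13966.8917


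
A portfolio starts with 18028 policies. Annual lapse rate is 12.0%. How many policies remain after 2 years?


remaining = initial * (1 - lapse)^years
= 18028 * (1 - 0.12)^2
= 18028 * 0.7744
= 13960.8832


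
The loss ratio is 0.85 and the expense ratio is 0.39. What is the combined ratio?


Combined ratio = loss ratio + expense ratio
= 0.85 + 0.39
= 1.24


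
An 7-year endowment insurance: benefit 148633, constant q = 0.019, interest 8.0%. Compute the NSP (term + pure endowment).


Term component = 13972.5962
Pure endowment = 7_p_x * v^7 * benefit = 0.874345 * 0.58349 * 148633 = 75828.42
NSP = 89801.0162


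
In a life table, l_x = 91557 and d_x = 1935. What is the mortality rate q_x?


q_x = d_x / l_x
= 1935 / 91557
= 0.0211


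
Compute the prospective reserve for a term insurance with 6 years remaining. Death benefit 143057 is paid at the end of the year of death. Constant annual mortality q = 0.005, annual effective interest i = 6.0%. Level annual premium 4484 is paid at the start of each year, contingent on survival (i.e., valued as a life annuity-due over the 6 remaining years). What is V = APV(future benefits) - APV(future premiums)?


v = 1/(1+i) = 0.943396
APV(future benefits) per unit = sum_{k=0}^{5} k_p_x * q * v^(k+1) = 0.024302
APV(future benefits) = 143057 * 0.024302 = 3476.5676
Life annuity-due factor ä_{x:6} = sum_{k=0}^{5} k_p_x * v^k = 5.152019
APV(future premiums) = 4484 * 5.152019 = 23101.6516
V = 3476.5676 - 23101.6516
= -19625.084


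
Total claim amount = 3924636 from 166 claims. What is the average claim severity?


severity = total / number
= 3924636 / 166
= 23642.3855


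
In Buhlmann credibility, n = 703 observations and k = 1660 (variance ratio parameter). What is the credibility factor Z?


Z = n / (n + k)
= 703 / (703 + 1660)
= 703 / 2363
= 0.2975


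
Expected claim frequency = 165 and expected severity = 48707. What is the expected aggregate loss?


E[S] = E[N] * E[X]
= 165 * 48707
= 8.0367e+06


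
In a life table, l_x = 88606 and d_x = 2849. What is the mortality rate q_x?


q_x = d_x / l_x
= 2849 / 88606
= 0.0322


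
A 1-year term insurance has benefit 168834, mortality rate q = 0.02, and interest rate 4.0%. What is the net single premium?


NSP = benefit * q * v
v = 1/(1+i) = 0.961538
NSP = 168834 * 0.02 * 0.961538
= 3246.8077


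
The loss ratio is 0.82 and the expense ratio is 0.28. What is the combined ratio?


Combined ratio = loss ratio + expense ratio
= 0.82 + 0.28
= 1.1


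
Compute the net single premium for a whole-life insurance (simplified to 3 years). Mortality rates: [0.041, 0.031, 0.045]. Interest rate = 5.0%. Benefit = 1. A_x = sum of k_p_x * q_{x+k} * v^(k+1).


v = 0.952381
Year 0: k_p_x=1.0, q=0.041, term=0.039048
Year 1: k_p_x=0.959, q=0.031, term=0.026965
Year 2: k_p_x=0.929271, q=0.045, term=0.036123
A_x = 0.1021


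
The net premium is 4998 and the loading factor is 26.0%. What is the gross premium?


Gross = net * (1 + loading)
= 4998 * (1 + 0.26)
= 4998 * 1.26
= 6297.48


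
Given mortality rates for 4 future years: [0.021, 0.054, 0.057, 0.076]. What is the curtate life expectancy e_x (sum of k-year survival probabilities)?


e_x = sum_{k=1}^{n} k_p_x
k_p_x values:
  1_p_x = 0.979
  2_p_x = 0.926134
  3_p_x = 0.873344
  4_p_x = 0.80697
e_x = 3.5854


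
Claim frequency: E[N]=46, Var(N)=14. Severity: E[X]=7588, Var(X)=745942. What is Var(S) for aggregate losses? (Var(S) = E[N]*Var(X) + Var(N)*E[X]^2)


Var(S) = E[N]*Var(X) + Var(N)*E[X]^2
= 46*745942 + 14*7588^2
= 34313332 + 806088416
= 8.4040e+08


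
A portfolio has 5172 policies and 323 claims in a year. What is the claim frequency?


frequency = claims / policies
= 323 / 5172
= 0.0625


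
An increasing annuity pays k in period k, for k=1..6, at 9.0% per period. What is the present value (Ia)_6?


(Ia)_n = sum_{k=1}^{n} k * v^k, v = 1/(1+i)
v = 0.917431
Sum computed term by term:
(Ia)_6 = 14.5783


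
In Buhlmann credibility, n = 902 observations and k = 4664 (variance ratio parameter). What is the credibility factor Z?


Z = n / (n + k)
= 902 / (902 + 4664)
= 902 / 5566
= 0.1621


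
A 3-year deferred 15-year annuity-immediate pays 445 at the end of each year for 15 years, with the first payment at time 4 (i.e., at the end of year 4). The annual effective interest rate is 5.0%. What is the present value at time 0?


PV at time 3 of the 15-year annuity-immediate:
a_n = 445 * (1-(1+0.05)^(-15))/0.05 = 4618.9478
Discount back 3 years to time 0:
PV = 4618.9478 * (1+0.05)^(-3)
= 4618.9478 * 0.863838
= 3990.0208


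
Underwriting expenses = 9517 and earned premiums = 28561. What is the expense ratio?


Expense ratio = expenses / premiums
= 9517 / 28561
= 0.3332


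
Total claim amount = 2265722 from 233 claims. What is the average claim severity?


severity = total / number
= 2265722 / 233
= 9724.1288


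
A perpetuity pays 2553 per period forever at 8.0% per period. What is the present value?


PV = PMT / i
= 2553 / 0.08
= 31912.5


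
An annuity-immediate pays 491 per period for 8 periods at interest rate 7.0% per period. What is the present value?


PV = PMT * (1 - (1+i)^(-n)) / i
= 491 * (1 - (1+0.07)^(-8)) / 0.07
= 491 * (1 - 0.582009) / 0.07
= 491 * 5.971299
= 2931.9076


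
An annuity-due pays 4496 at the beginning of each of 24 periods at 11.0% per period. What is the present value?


PV_due = PMT * (1-(1+i)^(-n))/i * (1+i)
PV_immediate = 37533.2221
PV_due = 37533.2221 * 1.11
= 41661.8765


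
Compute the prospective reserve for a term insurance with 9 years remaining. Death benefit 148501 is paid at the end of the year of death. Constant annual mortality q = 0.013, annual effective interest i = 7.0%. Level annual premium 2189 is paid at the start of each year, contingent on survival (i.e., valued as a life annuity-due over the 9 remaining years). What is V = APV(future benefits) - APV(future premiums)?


v = 1/(1+i) = 0.934579
APV(future benefits) per unit = sum_{k=0}^{8} k_p_x * q * v^(k+1) = 0.080897
APV(future benefits) = 148501 * 0.080897 = 12013.2722
Life annuity-due factor ä_{x:9} = sum_{k=0}^{8} k_p_x * v^k = 6.658438
APV(future premiums) = 2189 * 6.658438 = 14575.3209
V = 12013.2722 - 14575.3209
= -2562.0487


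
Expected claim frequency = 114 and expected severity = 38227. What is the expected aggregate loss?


E[S] = E[N] * E[X]
= 114 * 38227
= 4.3579e+06


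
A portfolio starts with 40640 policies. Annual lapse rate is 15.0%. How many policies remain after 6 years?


remaining = initial * (1 - lapse)^years
= 40640 * (1 - 0.15)^6
= 40640 * 0.37715
= 15327.3563


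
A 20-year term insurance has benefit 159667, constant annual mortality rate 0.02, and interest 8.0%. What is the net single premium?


NSP = benefit * sum_{k=0}^{n-1} k_p_x * q * v^(k+1)
With constant q=0.02, v=0.925926
Sum = 0.171353
NSP = 159667 * 0.171353
= 27359.4484


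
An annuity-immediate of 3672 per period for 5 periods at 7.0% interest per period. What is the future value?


FV = PMT * ((1+i)^n - 1) / i
= 3672 * ((1.07)^5 - 1) / 0.07
= 3672 * (1.402552 - 1) / 0.07
= 21116.7136


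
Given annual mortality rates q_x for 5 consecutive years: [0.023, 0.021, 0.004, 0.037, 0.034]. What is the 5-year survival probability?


p_k = 1 - q_k for each year
Survival = product of (1 - q_k)
= 0.977 * 0.979 * 0.996 * 0.963 * 0.966
= 0.8862


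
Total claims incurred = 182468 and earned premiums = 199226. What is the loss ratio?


Loss ratio = claims / premiums
= 182468 / 199226
= 0.9159


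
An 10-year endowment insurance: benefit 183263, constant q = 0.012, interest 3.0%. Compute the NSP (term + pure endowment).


Term component = 17830.2713
Pure endowment = 10_p_x * v^10 * benefit = 0.886277 * 0.744094 * 183263 = 120857.0503
NSP = 138687.3217


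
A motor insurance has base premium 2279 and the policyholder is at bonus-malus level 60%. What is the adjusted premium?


adjusted = base * BM_level / 100
= 2279 * 60 / 100
= 2279 * 0.6
= 1367.4


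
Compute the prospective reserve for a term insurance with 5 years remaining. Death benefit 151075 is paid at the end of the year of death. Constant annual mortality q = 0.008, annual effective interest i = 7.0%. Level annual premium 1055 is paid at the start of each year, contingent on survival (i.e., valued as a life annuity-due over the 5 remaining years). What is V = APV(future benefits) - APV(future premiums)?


v = 1/(1+i) = 0.934579
APV(future benefits) per unit = sum_{k=0}^{4} k_p_x * q * v^(k+1) = 0.032316
APV(future benefits) = 151075 * 0.032316 = 4882.1334
Life annuity-due factor ä_{x:5} = sum_{k=0}^{4} k_p_x * v^k = 4.322259
APV(future premiums) = 1055 * 4.322259 = 4559.9837
V = 4882.1334 - 4559.9837
= 322.1497


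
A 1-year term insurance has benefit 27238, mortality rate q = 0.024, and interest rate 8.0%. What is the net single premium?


NSP = benefit * q * v
v = 1/(1+i) = 0.925926
NSP = 27238 * 0.024 * 0.925926
= 605.2889


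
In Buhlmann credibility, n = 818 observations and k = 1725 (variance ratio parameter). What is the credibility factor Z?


Z = n / (n + k)
= 818 / (818 + 1725)
= 818 / 2543
= 0.3217


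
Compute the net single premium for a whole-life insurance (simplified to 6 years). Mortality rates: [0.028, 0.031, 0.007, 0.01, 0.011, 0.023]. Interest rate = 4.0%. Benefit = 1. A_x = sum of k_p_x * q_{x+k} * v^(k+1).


v = 0.961538
Year 0: k_p_x=1.0, q=0.028, term=0.026923
Year 1: k_p_x=0.972, q=0.031, term=0.027859
Year 2: k_p_x=0.941868, q=0.007, term=0.005861
Year 3: k_p_x=0.935275, q=0.01, term=0.007995
Year 4: k_p_x=0.925922, q=0.011, term=0.008371
Year 5: k_p_x=0.915737, q=0.023, term=0.016646
A_x = 0.0937


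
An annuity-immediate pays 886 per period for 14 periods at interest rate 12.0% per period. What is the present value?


PV = PMT * (1 - (1+i)^(-n)) / i
= 886 * (1 - (1+0.12)^(-14)) / 0.12
= 886 * (1 - 0.20462) / 0.12
= 886 * 6.628168
= 5872.5571


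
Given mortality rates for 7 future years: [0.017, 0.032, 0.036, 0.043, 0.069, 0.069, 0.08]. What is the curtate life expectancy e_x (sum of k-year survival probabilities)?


e_x = sum_{k=1}^{n} k_p_x
k_p_x values:
  1_p_x = 0.983
  2_p_x = 0.951544
  3_p_x = 0.917288
  4_p_x = 0.877845
  5_p_x = 0.817274
  6_p_x = 0.760882
  7_p_x = 0.700011
e_x = 6.0078


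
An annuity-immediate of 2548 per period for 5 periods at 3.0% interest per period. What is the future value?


FV = PMT * ((1+i)^n - 1) / i
= 2548 * ((1.03)^5 - 1) / 0.03
= 2548 * (1.159274 - 1) / 0.03
= 13527.678


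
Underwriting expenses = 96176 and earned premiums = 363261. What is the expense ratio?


Expense ratio = expenses / premiums
= 96176 / 363261
= 0.2648


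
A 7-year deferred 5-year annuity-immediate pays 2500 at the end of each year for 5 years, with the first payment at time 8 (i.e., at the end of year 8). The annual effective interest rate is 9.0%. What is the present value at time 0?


PV at time 7 of the 5-year annuity-immediate:
a_n = 2500 * (1-(1+0.09)^(-5))/0.09 = 9724.1282
Discount back 7 years to time 0:
PV = 9724.1282 * (1+0.09)^(-7)
= 9724.1282 * 0.547034
= 5319.4311
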